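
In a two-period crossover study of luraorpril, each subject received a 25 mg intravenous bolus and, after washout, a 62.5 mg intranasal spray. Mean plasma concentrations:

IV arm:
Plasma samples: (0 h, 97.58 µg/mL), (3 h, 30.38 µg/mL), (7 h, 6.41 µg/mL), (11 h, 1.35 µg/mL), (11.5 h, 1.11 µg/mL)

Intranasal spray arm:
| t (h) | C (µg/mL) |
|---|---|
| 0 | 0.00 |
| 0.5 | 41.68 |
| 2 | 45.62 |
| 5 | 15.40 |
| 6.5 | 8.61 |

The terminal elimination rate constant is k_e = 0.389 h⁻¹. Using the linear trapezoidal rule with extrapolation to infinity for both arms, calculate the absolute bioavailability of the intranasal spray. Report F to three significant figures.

F = 0.292

Trapezoidal AUC_0→11.5 (IV):
  [0→3]: (97.58+30.38)/2 × 3 = 191.94
  [3→7]: (30.38+6.41)/2 × 4 = 73.58
  [7→11]: (6.41+1.35)/2 × 4 = 15.52
  [11→11.5]: (1.35+1.11)/2 × 0.5 = 0.615
  Sum = 281.655 µg/mL·h
IV tail: 1.11/0.389 = 2.853; AUC_iv,0→∞ = 281.655 + 2.853 = 284.508 µg/mL·h
Trapezoidal AUC_0→6.5 (intranasal spray):
  [0→0.5]: (0.00+41.68)/2 × 0.5 = 10.42
  [0.5→2]: (41.68+45.62)/2 × 1.5 = 65.475
  [2→5]: (45.62+15.40)/2 × 3 = 91.53
  [5→6.5]: (15.40+8.61)/2 × 1.5 = 18.0075
  Sum = 185.4325 µg/mL·h
intranasal spray tail: 8.61/0.389 = 22.134; AUC_ev,0→∞ = 185.4325 + 22.134 = 207.5665 µg/mL·h
F = (AUC_ev/D_ev)/(AUC_iv/D_iv) = (207.5665/62.5)/(284.508/25) = 3.321064/11.38032 = 0.2918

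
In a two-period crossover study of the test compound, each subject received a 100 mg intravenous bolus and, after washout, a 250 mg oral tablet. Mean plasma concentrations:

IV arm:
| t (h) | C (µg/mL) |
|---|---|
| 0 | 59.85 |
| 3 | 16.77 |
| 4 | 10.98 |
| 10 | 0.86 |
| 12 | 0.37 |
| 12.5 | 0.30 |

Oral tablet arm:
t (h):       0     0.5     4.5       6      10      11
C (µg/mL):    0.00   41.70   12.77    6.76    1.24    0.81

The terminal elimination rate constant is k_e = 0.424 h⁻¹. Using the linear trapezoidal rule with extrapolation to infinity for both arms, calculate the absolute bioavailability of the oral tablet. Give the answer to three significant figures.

Trapezoidal AUC_0→12.5 (IV):
  [0→3]: (59.85+16.77)/2 × 3 = 114.93
  [3→4]: (16.77+10.98)/2 × 1 = 13.875
  [4→10]: (10.98+0.86)/2 × 6 = 35.52
  [10→12]: (0.86+0.37)/2 × 2 = 1.23
  [12→12.5]: (0.37+0.30)/2 × 0.5 = 0.1675
  Sum = 165.7225 µg/mL·h
IV tail: 0.30/0.424 = 0.708; AUC_iv,0→∞ = 165.7225 + 0.708 = 166.4305 µg/mL·h
Trapezoidal AUC_0→11 (oral tablet):
  [0→0.5]: (0.00+41.70)/2 × 0.5 = 10.425
  [0.5→4.5]: (41.70+12.77)/2 × 4 = 108.94
  [4.5→6]: (12.77+6.76)/2 × 1.5 = 14.6475
  [6→10]: (6.76+1.24)/2 × 4 = 16.0
  [10→11]: (1.24+0.81)/2 × 1 = 1.025
  Sum = 151.0375 µg/mL·h
oral tablet tail: 0.81/0.424 = 1.910; AUC_ev,0→∞ = 151.0375 + 1.910 = 152.9475 µg/mL·h
F = (AUC_ev/D_ev)/(AUC_iv/D_iv) = (152.9475/250)/(166.4305/100) = 0.61179/1.664305 = 0.3676

F = 0.368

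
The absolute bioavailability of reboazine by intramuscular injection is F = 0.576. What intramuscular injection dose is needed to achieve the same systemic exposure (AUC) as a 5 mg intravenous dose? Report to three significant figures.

D_intramuscular = 8.68 mg

For equal systemic exposure: F × D_ev = D_iv
D_ev = D_iv / F = 5 / 0.576 = 8.68056 mg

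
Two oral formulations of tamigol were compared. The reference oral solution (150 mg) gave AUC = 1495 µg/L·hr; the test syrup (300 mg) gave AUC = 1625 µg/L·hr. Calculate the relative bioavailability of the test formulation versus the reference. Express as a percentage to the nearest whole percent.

F_rel = (AUC_test/D_test) / (AUC_ref/D_ref)
      = (1625/300) / (1495/150)
      = 5.41667 / 9.96667 = 0.5435 = 54.35%

F_rel = 54%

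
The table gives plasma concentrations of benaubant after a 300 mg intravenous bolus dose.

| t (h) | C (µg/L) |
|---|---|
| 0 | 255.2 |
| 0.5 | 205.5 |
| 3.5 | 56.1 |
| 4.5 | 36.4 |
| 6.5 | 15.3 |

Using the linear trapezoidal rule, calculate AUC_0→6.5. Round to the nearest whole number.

AUC = 606 µg/L·h

Trapezoidal AUC_0→6.5:
  [0→0.5]: (255.2+205.5)/2 × 0.5 = 115.175
  [0.5→3.5]: (205.5+56.1)/2 × 3 = 392.4
  [3.5→4.5]: (56.1+36.4)/2 × 1 = 46.25
  [4.5→6.5]: (36.4+15.3)/2 × 2 = 51.7
  Sum = 605.525 µg/L·h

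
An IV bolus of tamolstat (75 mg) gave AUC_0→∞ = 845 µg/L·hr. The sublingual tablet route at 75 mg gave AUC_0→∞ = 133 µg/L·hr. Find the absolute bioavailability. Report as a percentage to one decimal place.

F = 15.7%

F = (AUC_ev / D_ev) / (AUC_iv / D_iv)
  = (133/75) / (845/75)
  = 1.77333 / 11.2667 = 0.1574
  = 15.74%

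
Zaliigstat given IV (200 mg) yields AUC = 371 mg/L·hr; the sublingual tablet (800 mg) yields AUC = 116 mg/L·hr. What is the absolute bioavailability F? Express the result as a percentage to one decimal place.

F = (AUC_ev / D_ev) / (AUC_iv / D_iv)
  = (116/800) / (371/200)
  = 0.145 / 1.855 = 0.0782
  = 7.82%

F = 7.8%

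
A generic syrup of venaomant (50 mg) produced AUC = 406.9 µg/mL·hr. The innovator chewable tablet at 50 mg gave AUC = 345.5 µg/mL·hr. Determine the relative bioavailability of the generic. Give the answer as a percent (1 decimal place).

F_rel = (AUC_test/D_test) / (AUC_ref/D_ref)
      = (406.9/50) / (345.5/50)
      = 8.138 / 6.91 = 1.1777 = 117.77%

F_rel = 117.8%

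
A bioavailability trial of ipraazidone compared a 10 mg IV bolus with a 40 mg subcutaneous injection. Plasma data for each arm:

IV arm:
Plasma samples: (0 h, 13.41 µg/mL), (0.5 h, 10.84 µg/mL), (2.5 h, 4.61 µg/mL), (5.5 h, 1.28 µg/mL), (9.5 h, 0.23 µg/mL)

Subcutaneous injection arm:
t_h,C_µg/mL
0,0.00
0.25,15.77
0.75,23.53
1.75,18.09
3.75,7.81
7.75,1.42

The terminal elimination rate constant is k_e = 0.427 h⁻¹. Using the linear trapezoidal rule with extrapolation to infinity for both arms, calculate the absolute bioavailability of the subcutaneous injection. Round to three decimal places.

F = 0.592

Trapezoidal AUC_0→9.5 (IV):
  [0→0.5]: (13.41+10.84)/2 × 0.5 = 6.0625
  [0.5→2.5]: (10.84+4.61)/2 × 2 = 15.45
  [2.5→5.5]: (4.61+1.28)/2 × 3 = 8.835
  [5.5→9.5]: (1.28+0.23)/2 × 4 = 3.02
  Sum = 33.3675 µg/mL·h
IV tail: 0.23/0.427 = 0.539; AUC_iv,0→∞ = 33.3675 + 0.539 = 33.9065 µg/mL·h
Trapezoidal AUC_0→7.75 (subcutaneous injection):
  [0→0.25]: (0.00+15.77)/2 × 0.25 = 1.97125
  [0.25→0.75]: (15.77+23.53)/2 × 0.5 = 9.825
  [0.75→1.75]: (23.53+18.09)/2 × 1 = 20.81
  [1.75→3.75]: (18.09+7.81)/2 × 2 = 25.9
  [3.75→7.75]: (7.81+1.42)/2 × 4 = 18.46
  Sum = 76.96625 µg/mL·h
subcutaneous injection tail: 1.42/0.427 = 3.326; AUC_ev,0→∞ = 76.96625 + 3.326 = 80.29225 µg/mL·h
F = (AUC_ev/D_ev)/(AUC_iv/D_iv) = (80.29225/40)/(33.9065/10) = 2.00731/3.39065 = 0.5920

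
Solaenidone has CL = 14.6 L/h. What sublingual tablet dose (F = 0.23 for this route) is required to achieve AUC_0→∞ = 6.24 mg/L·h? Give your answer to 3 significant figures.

Dose = CL × AUC_0→∞ / F
     = 14.6 × 6.24 / 0.23 = 396.104 mg

Dose = 396 mg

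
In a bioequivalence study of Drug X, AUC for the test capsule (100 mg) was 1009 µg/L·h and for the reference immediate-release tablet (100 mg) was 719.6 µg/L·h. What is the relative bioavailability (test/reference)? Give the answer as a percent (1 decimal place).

F_rel = 140.2%

F_rel = (AUC_test/D_test) / (AUC_ref/D_ref)
      = (1009/100) / (719.6/100)
      = 10.09 / 7.196 = 1.4022 = 140.22%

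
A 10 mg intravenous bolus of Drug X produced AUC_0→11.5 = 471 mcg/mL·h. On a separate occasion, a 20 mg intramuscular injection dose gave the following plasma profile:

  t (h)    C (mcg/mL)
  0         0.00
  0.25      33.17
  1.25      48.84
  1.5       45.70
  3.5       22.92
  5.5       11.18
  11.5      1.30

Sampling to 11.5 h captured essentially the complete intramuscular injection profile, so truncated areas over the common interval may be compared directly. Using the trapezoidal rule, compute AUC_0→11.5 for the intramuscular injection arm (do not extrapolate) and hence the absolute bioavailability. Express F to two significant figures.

Trapezoidal AUC_0→11.5 (intramuscular injection):
  [0→0.25]: (0.00+33.17)/2 × 0.25 = 4.14625
  [0.25→1.25]: (33.17+48.84)/2 × 1 = 41.005
  [1.25→1.5]: (48.84+45.70)/2 × 0.25 = 11.8175
  [1.5→3.5]: (45.70+22.92)/2 × 2 = 68.62
  [3.5→5.5]: (22.92+11.18)/2 × 2 = 34.1
  [5.5→11.5]: (11.18+1.30)/2 × 6 = 37.44
  Sum = 197.12875 mcg/mL·h
F = (AUC_ev/D_ev)/(AUC_iv/D_iv) = (197.12875/20)/(471/10) = 9.8564375/47.1 = 0.2093

F = 0.21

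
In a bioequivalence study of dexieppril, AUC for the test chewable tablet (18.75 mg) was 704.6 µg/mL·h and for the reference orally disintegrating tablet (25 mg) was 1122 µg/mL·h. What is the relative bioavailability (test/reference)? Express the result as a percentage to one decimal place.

F_rel = (AUC_test/D_test) / (AUC_ref/D_ref)
      = (704.6/18.75) / (1122/25)
      = 37.5787 / 44.88 = 0.8373 = 83.73%

F_rel = 83.7%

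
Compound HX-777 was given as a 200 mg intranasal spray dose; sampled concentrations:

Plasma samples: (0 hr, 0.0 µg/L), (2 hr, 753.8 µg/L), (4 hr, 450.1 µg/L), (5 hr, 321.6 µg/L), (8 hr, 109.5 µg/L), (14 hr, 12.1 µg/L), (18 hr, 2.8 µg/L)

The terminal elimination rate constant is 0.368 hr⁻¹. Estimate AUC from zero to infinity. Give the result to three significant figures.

Trapezoidal AUC_0→18:
  [0→2]: (0.0+753.8)/2 × 2 = 753.8
  [2→4]: (753.8+450.1)/2 × 2 = 1203.9
  [4→5]: (450.1+321.6)/2 × 1 = 385.85
  [5→8]: (321.6+109.5)/2 × 3 = 646.65
  [8→14]: (109.5+12.1)/2 × 6 = 364.8
  [14→18]: (12.1+2.8)/2 × 4 = 29.8
  Sum = 3384.8 µg/L·hr
Extrapolated tail: C_last / k_e = 2.8 / 0.368 = 7.609
AUC_0→∞ = 3384.8 + 7.609 = 3392.409 µg/L·hr

AUC = 3390 µg/L·hr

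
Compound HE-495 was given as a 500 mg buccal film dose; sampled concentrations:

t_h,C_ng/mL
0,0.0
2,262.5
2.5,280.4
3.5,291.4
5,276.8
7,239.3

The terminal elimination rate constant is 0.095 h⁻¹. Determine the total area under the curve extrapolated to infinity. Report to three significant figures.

AUC = 4150 ng/mL·h

Trapezoidal AUC_0→7:
  [0→2]: (0.0+262.5)/2 × 2 = 262.5
  [2→2.5]: (262.5+280.4)/2 × 0.5 = 135.725
  [2.5→3.5]: (280.4+291.4)/2 × 1 = 285.9
  [3.5→5]: (291.4+276.8)/2 × 1.5 = 426.15
  [5→7]: (276.8+239.3)/2 × 2 = 516.1
  Sum = 1626.375 ng/mL·h
Extrapolated tail: C_last / k_e = 239.3 / 0.095 = 2518.947
AUC_0→∞ = 1626.375 + 2518.947 = 4145.322 ng/mL·h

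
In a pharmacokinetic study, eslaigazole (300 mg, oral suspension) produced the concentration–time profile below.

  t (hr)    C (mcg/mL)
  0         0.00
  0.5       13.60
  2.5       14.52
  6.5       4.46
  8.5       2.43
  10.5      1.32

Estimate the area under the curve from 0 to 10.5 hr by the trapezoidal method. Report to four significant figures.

AUC = 80.12 mcg/mL·hr

Trapezoidal AUC_0→10.5:
  [0→0.5]: (0.00+13.60)/2 × 0.5 = 3.4
  [0.5→2.5]: (13.60+14.52)/2 × 2 = 28.12
  [2.5→6.5]: (14.52+4.46)/2 × 4 = 37.96
  [6.5→8.5]: (4.46+2.43)/2 × 2 = 6.89
  [8.5→10.5]: (2.43+1.32)/2 × 2 = 3.75
  Sum = 80.12 mcg/mL·hr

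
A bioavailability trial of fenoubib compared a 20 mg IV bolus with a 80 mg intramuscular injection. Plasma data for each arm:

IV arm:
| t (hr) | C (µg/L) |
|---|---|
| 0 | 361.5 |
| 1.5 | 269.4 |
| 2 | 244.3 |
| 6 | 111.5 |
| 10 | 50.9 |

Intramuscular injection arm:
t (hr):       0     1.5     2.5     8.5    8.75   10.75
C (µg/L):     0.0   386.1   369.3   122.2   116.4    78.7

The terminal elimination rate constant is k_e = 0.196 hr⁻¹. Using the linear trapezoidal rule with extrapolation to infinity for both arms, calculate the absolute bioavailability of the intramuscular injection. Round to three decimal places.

Trapezoidal AUC_0→10 (IV):
  [0→1.5]: (361.5+269.4)/2 × 1.5 = 473.175
  [1.5→2]: (269.4+244.3)/2 × 0.5 = 128.425
  [2→6]: (244.3+111.5)/2 × 4 = 711.6
  [6→10]: (111.5+50.9)/2 × 4 = 324.8
  Sum = 1638.0 µg/L·hr
IV tail: 50.9/0.196 = 259.694; AUC_iv,0→∞ = 1638.0 + 259.694 = 1897.694 µg/L·hr
Trapezoidal AUC_0→10.75 (intramuscular injection):
  [0→1.5]: (0.0+386.1)/2 × 1.5 = 289.575
  [1.5→2.5]: (386.1+369.3)/2 × 1 = 377.7
  [2.5→8.5]: (369.3+122.2)/2 × 6 = 1474.5
  [8.5→8.75]: (122.2+116.4)/2 × 0.25 = 29.825
  [8.75→10.75]: (116.4+78.7)/2 × 2 = 195.1
  Sum = 2366.7 µg/L·hr
intramuscular injection tail: 78.7/0.196 = 401.531; AUC_ev,0→∞ = 2366.7 + 401.531 = 2768.231 µg/L·hr
F = (AUC_ev/D_ev)/(AUC_iv/D_iv) = (2768.231/80)/(1897.694/20) = 34.6029/94.8847 = 0.3647

F = 0.365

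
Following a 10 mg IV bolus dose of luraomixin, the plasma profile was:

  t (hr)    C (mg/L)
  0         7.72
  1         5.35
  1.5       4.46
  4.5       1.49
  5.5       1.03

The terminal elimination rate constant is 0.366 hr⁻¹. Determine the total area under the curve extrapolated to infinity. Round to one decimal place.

AUC = 22.0 mg/L·hr

Trapezoidal AUC_0→5.5:
  [0→1]: (7.72+5.35)/2 × 1 = 6.535
  [1→1.5]: (5.35+4.46)/2 × 0.5 = 2.4525
  [1.5→4.5]: (4.46+1.49)/2 × 3 = 8.925
  [4.5→5.5]: (1.49+1.03)/2 × 1 = 1.26
  Sum = 19.1725 mg/L·hr
Extrapolated tail: C_last / k_e = 1.03 / 0.366 = 2.814
AUC_0→∞ = 19.1725 + 2.814 = 21.9865 mg/L·hr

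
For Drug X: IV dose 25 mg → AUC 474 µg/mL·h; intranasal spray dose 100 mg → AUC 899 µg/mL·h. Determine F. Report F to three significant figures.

F = 0.474

F = (AUC_ev / D_ev) / (AUC_iv / D_iv)
  = (899/100) / (474/25)
  = 8.99 / 18.96 = 0.4742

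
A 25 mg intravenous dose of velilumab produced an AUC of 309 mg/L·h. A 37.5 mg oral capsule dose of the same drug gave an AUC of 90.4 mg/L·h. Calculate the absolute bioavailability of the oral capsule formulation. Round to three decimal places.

F = (AUC_ev / D_ev) / (AUC_iv / D_iv)
  = (90.4/37.5) / (309/25)
  = 2.41067 / 12.36 = 0.1950

F = 0.195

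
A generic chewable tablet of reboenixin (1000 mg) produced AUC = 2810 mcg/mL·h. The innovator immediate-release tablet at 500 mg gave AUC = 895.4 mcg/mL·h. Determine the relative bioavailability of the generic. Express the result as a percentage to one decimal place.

F_rel = (AUC_test/D_test) / (AUC_ref/D_ref)
      = (2810/1000) / (895.4/500)
      = 2.81 / 1.7908 = 1.5691 = 156.91%

F_rel = 156.9%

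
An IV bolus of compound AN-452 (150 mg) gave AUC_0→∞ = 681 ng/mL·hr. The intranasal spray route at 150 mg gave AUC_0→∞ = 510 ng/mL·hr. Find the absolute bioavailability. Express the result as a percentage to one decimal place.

F = 74.9%

F = (AUC_ev / D_ev) / (AUC_iv / D_iv)
  = (510/150) / (681/150)
  = 3.4 / 4.54 = 0.7489
  = 74.89%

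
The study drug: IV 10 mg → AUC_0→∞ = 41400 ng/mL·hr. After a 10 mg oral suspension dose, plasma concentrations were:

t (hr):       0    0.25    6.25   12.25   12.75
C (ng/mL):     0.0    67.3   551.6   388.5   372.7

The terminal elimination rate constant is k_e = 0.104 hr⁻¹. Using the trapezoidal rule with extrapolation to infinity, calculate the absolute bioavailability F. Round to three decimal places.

Trapezoidal AUC_0→12.75 (oral suspension):
  [0→0.25]: (0.0+67.3)/2 × 0.25 = 8.4125
  [0.25→6.25]: (67.3+551.6)/2 × 6 = 1856.7
  [6.25→12.25]: (551.6+388.5)/2 × 6 = 2820.3
  [12.25→12.75]: (388.5+372.7)/2 × 0.5 = 190.3
  Sum = 4875.7125 ng/mL·hr
Tail: C_last/k_e = 372.7/0.104 = 3583.654
AUC_0→∞ (oral suspension) = 4875.7125 + 3583.654 = 8459.3665 ng/mL·hr
F = (AUC_ev/D_ev)/(AUC_iv/D_iv) = (8459.3665/10)/(41400/10) = 845.93665/4140 = 0.2043

F = 0.204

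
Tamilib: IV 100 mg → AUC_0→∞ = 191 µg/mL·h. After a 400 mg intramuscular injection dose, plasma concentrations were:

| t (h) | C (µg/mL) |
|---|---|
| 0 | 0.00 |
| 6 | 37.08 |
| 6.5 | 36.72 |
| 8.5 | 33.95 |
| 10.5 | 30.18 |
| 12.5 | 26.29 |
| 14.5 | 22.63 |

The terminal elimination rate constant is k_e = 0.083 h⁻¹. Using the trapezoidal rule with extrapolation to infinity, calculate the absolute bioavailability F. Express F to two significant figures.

F = 0.84

Trapezoidal AUC_0→14.5 (intramuscular injection):
  [0→6]: (0.00+37.08)/2 × 6 = 111.24
  [6→6.5]: (37.08+36.72)/2 × 0.5 = 18.45
  [6.5→8.5]: (36.72+33.95)/2 × 2 = 70.67
  [8.5→10.5]: (33.95+30.18)/2 × 2 = 64.13
  [10.5→12.5]: (30.18+26.29)/2 × 2 = 56.47
  [12.5→14.5]: (26.29+22.63)/2 × 2 = 48.92
  Sum = 369.88 µg/mL·h
Tail: C_last/k_e = 22.63/0.083 = 272.651
AUC_0→∞ (intramuscular injection) = 369.88 + 272.651 = 642.531 µg/mL·h
F = (AUC_ev/D_ev)/(AUC_iv/D_iv) = (642.531/400)/(191/100) = 1.6063275/1.91 = 0.8410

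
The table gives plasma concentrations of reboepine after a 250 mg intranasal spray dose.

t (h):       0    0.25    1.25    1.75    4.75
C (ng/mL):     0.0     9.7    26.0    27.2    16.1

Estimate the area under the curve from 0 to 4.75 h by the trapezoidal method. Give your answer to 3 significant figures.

Trapezoidal AUC_0→4.75:
  [0→0.25]: (0.0+9.7)/2 × 0.25 = 1.2125
  [0.25→1.25]: (9.7+26.0)/2 × 1 = 17.85
  [1.25→1.75]: (26.0+27.2)/2 × 0.5 = 13.3
  [1.75→4.75]: (27.2+16.1)/2 × 3 = 64.95
  Sum = 97.3125 ng/mL·h

AUC = 97.3 ng/mL·h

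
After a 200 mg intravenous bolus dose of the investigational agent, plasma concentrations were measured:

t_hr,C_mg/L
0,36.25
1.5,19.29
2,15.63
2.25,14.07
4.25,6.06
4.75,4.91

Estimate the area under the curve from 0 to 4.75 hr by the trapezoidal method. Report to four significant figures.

AUC = 76.97 mg/L·hr

Trapezoidal AUC_0→4.75:
  [0→1.5]: (36.25+19.29)/2 × 1.5 = 41.655
  [1.5→2]: (19.29+15.63)/2 × 0.5 = 8.73
  [2→2.25]: (15.63+14.07)/2 × 0.25 = 3.7125
  [2.25→4.25]: (14.07+6.06)/2 × 2 = 20.13
  [4.25→4.75]: (6.06+4.91)/2 × 0.5 = 2.7425
  Sum = 76.97 mg/L·hr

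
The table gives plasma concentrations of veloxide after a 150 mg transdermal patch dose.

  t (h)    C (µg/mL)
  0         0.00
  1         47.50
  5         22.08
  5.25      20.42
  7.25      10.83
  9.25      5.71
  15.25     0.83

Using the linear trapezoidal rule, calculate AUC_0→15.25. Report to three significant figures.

AUC = 236 µg/mL·h

Trapezoidal AUC_0→15.25:
  [0→1]: (0.00+47.50)/2 × 1 = 23.75
  [1→5]: (47.50+22.08)/2 × 4 = 139.16
  [5→5.25]: (22.08+20.42)/2 × 0.25 = 5.3125
  [5.25→7.25]: (20.42+10.83)/2 × 2 = 31.25
  [7.25→9.25]: (10.83+5.71)/2 × 2 = 16.54
  [9.25→15.25]: (5.71+0.83)/2 × 6 = 19.62
  Sum = 235.6325 µg/mL·h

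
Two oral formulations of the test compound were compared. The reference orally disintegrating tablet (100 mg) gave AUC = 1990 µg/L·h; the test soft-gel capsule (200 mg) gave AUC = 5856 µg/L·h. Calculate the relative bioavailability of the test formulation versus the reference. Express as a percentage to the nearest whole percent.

F_rel = 147%

F_rel = (AUC_test/D_test) / (AUC_ref/D_ref)
      = (5856/200) / (1990/100)
      = 29.28 / 19.9 = 1.4714 = 147.14%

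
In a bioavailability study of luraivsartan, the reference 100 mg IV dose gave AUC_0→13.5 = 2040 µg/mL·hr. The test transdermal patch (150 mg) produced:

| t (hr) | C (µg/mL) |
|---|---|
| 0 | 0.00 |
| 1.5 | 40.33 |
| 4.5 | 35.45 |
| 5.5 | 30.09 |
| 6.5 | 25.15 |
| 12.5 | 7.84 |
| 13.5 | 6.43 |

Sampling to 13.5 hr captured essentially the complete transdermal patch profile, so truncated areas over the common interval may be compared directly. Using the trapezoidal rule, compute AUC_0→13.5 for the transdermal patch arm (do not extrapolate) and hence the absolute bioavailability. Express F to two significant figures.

Trapezoidal AUC_0→13.5 (transdermal patch):
  [0→1.5]: (0.00+40.33)/2 × 1.5 = 30.2475
  [1.5→4.5]: (40.33+35.45)/2 × 3 = 113.67
  [4.5→5.5]: (35.45+30.09)/2 × 1 = 32.77
  [5.5→6.5]: (30.09+25.15)/2 × 1 = 27.62
  [6.5→12.5]: (25.15+7.84)/2 × 6 = 98.97
  [12.5→13.5]: (7.84+6.43)/2 × 1 = 7.135
  Sum = 310.4125 µg/mL·hr
F = (AUC_ev/D_ev)/(AUC_iv/D_iv) = (310.4125/150)/(2040/100) = 2.06942/20.4 = 0.1014

F = 0.10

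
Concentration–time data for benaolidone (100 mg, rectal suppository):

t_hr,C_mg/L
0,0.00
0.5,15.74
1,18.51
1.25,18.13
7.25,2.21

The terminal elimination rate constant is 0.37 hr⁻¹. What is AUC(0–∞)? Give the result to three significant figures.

AUC = 84.1 mg/L·hr

Trapezoidal AUC_0→7.25:
  [0→0.5]: (0.00+15.74)/2 × 0.5 = 3.935
  [0.5→1]: (15.74+18.51)/2 × 0.5 = 8.5625
  [1→1.25]: (18.51+18.13)/2 × 0.25 = 4.58
  [1.25→7.25]: (18.13+2.21)/2 × 6 = 61.02
  Sum = 78.0975 mg/L·hr
Extrapolated tail: C_last / k_e = 2.21 / 0.37 = 5.973
AUC_0→∞ = 78.0975 + 5.973 = 84.0705 mg/L·hr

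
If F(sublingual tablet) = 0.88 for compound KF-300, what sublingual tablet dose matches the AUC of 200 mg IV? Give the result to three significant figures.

D_sublingual = 227 mg

For equal systemic exposure: F × D_ev = D_iv
D_ev = D_iv / F = 200 / 0.88 = 227.273 mg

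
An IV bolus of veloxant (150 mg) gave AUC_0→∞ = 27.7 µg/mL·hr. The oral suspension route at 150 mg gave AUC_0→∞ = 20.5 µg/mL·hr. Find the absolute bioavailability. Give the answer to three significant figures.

F = 0.740

F = (AUC_ev / D_ev) / (AUC_iv / D_iv)
  = (20.5/150) / (27.7/150)
  = 0.136667 / 0.184667 = 0.7401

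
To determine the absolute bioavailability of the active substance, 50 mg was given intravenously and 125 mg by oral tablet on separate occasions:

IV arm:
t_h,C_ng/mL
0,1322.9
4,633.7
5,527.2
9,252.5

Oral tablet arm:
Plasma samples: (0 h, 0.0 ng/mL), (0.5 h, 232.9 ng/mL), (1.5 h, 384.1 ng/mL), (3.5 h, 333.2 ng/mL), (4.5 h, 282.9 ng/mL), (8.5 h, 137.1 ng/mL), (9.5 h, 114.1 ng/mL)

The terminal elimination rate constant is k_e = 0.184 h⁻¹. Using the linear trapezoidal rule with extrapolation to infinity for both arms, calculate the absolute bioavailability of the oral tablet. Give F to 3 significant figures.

F = 0.160

Trapezoidal AUC_0→9 (IV):
  [0→4]: (1322.9+633.7)/2 × 4 = 3913.2
  [4→5]: (633.7+527.2)/2 × 1 = 580.45
  [5→9]: (527.2+252.5)/2 × 4 = 1559.4
  Sum = 6053.05 ng/mL·h
IV tail: 252.5/0.184 = 1372.283; AUC_iv,0→∞ = 6053.05 + 1372.283 = 7425.333 ng/mL·h
Trapezoidal AUC_0→9.5 (oral tablet):
  [0→0.5]: (0.0+232.9)/2 × 0.5 = 58.225
  [0.5→1.5]: (232.9+384.1)/2 × 1 = 308.5
  [1.5→3.5]: (384.1+333.2)/2 × 2 = 717.3
  [3.5→4.5]: (333.2+282.9)/2 × 1 = 308.05
  [4.5→8.5]: (282.9+137.1)/2 × 4 = 840.0
  [8.5→9.5]: (137.1+114.1)/2 × 1 = 125.6
  Sum = 2357.675 ng/mL·h
oral tablet tail: 114.1/0.184 = 620.109; AUC_ev,0→∞ = 2357.675 + 620.109 = 2977.784 ng/mL·h
F = (AUC_ev/D_ev)/(AUC_iv/D_iv) = (2977.784/125)/(7425.333/50) = 23.822272/148.50666 = 0.1604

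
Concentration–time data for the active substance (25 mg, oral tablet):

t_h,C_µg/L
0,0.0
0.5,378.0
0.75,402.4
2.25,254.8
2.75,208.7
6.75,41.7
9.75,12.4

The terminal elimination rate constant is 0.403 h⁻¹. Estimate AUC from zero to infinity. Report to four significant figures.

AUC = 1414 µg/L·h

Trapezoidal AUC_0→9.75:
  [0→0.5]: (0.0+378.0)/2 × 0.5 = 94.5
  [0.5→0.75]: (378.0+402.4)/2 × 0.25 = 97.55
  [0.75→2.25]: (402.4+254.8)/2 × 1.5 = 492.9
  [2.25→2.75]: (254.8+208.7)/2 × 0.5 = 115.875
  [2.75→6.75]: (208.7+41.7)/2 × 4 = 500.8
  [6.75→9.75]: (41.7+12.4)/2 × 3 = 81.15
  Sum = 1382.775 µg/L·h
Extrapolated tail: C_last / k_e = 12.4 / 0.403 = 30.769
AUC_0→∞ = 1382.775 + 30.769 = 1413.544 µg/L·h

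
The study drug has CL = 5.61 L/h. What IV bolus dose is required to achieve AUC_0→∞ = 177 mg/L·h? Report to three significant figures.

Dose = 993 mg

Dose_iv = CL × AUC_0→∞
     = 5.61 × 177 = 992.97 mg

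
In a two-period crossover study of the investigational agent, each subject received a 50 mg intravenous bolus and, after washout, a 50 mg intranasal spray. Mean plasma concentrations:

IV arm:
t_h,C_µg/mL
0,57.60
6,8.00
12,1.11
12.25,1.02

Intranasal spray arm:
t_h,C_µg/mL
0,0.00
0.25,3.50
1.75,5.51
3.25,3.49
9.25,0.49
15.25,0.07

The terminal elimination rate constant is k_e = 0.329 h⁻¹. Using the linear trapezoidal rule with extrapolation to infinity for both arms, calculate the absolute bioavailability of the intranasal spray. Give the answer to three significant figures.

Trapezoidal AUC_0→12.25 (IV):
  [0→6]: (57.60+8.00)/2 × 6 = 196.8
  [6→12]: (8.00+1.11)/2 × 6 = 27.33
  [12→12.25]: (1.11+1.02)/2 × 0.25 = 0.26625
  Sum = 224.39625 µg/mL·h
IV tail: 1.02/0.329 = 3.100; AUC_iv,0→∞ = 224.39625 + 3.100 = 227.49625 µg/mL·h
Trapezoidal AUC_0→15.25 (intranasal spray):
  [0→0.25]: (0.00+3.50)/2 × 0.25 = 0.4375
  [0.25→1.75]: (3.50+5.51)/2 × 1.5 = 6.7575
  [1.75→3.25]: (5.51+3.49)/2 × 1.5 = 6.75
  [3.25→9.25]: (3.49+0.49)/2 × 6 = 11.94
  [9.25→15.25]: (0.49+0.07)/2 × 6 = 1.68
  Sum = 27.565 µg/mL·h
intranasal spray tail: 0.07/0.329 = 0.213; AUC_ev,0→∞ = 27.565 + 0.213 = 27.778 µg/mL·h
F = (AUC_ev/D_ev)/(AUC_iv/D_iv) = (27.778/50)/(227.49625/50) = 0.55556/4.549925 = 0.1221

F = 0.122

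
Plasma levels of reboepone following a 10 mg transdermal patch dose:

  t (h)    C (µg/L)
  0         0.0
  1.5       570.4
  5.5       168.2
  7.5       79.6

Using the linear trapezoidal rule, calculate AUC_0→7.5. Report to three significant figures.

Trapezoidal AUC_0→7.5:
  [0→1.5]: (0.0+570.4)/2 × 1.5 = 427.8
  [1.5→5.5]: (570.4+168.2)/2 × 4 = 1477.2
  [5.5→7.5]: (168.2+79.6)/2 × 2 = 247.8
  Sum = 2152.8 µg/L·h

AUC = 2150 µg/L·h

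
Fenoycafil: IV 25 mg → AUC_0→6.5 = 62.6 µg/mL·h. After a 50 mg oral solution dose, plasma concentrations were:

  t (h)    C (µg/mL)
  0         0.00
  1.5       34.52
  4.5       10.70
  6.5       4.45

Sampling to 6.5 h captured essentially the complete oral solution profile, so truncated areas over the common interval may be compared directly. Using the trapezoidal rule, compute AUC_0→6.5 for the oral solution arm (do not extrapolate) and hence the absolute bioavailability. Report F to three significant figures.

Trapezoidal AUC_0→6.5 (oral solution):
  [0→1.5]: (0.00+34.52)/2 × 1.5 = 25.89
  [1.5→4.5]: (34.52+10.70)/2 × 3 = 67.83
  [4.5→6.5]: (10.70+4.45)/2 × 2 = 15.15
  Sum = 108.87 µg/mL·h
F = (AUC_ev/D_ev)/(AUC_iv/D_iv) = (108.87/50)/(62.6/25) = 2.1774/2.504 = 0.8696

F = 0.870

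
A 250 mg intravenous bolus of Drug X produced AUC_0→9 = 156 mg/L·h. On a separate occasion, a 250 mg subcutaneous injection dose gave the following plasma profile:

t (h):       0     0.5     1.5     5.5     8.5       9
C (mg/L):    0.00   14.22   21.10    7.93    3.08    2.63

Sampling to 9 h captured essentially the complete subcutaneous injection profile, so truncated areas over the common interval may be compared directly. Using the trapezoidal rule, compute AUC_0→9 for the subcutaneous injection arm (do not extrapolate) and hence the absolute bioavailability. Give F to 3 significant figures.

F = 0.623

Trapezoidal AUC_0→9 (subcutaneous injection):
  [0→0.5]: (0.00+14.22)/2 × 0.5 = 3.555
  [0.5→1.5]: (14.22+21.10)/2 × 1 = 17.66
  [1.5→5.5]: (21.10+7.93)/2 × 4 = 58.06
  [5.5→8.5]: (7.93+3.08)/2 × 3 = 16.515
  [8.5→9]: (3.08+2.63)/2 × 0.5 = 1.4275
  Sum = 97.2175 mg/L·h
F = (AUC_ev/D_ev)/(AUC_iv/D_iv) = (97.2175/250)/(156/250) = 0.38887/0.624 = 0.6232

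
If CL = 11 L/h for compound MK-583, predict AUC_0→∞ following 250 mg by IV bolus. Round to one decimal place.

AUC = 22.7 mg/L·h

AUC_0→∞ = Dose_iv / CL
        = 250 / 11 = 22.7273 mg/L·h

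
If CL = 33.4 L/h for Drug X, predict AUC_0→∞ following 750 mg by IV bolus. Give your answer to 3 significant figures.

AUC = 22.5 mg/L·h

AUC_0→∞ = Dose_iv / CL
        = 750 / 33.4 = 22.4551 mg/L·h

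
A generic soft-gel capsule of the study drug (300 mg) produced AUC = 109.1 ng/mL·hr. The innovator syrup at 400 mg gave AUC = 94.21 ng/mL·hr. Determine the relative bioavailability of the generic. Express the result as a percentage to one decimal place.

F_rel = 154.4%

F_rel = (AUC_test/D_test) / (AUC_ref/D_ref)
      = (109.1/300) / (94.21/400)
      = 0.363667 / 0.235525 = 1.5441 = 154.41%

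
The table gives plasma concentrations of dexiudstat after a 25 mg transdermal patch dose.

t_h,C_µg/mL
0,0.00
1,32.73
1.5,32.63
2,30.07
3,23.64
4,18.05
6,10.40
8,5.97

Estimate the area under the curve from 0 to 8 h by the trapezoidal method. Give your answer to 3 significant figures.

AUC = 141 µg/mL·h

Trapezoidal AUC_0→8:
  [0→1]: (0.00+32.73)/2 × 1 = 16.365
  [1→1.5]: (32.73+32.63)/2 × 0.5 = 16.34
  [1.5→2]: (32.63+30.07)/2 × 0.5 = 15.675
  [2→3]: (30.07+23.64)/2 × 1 = 26.855
  [3→4]: (23.64+18.05)/2 × 1 = 20.845
  [4→6]: (18.05+10.40)/2 × 2 = 28.45
  [6→8]: (10.40+5.97)/2 × 2 = 16.37
  Sum = 140.9 µg/mL·h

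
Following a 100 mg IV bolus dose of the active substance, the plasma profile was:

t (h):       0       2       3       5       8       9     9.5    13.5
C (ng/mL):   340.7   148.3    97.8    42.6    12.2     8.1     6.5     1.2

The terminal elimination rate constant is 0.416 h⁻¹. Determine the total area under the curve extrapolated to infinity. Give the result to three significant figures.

Trapezoidal AUC_0→13.5:
  [0→2]: (340.7+148.3)/2 × 2 = 489.0
  [2→3]: (148.3+97.8)/2 × 1 = 123.05
  [3→5]: (97.8+42.6)/2 × 2 = 140.4
  [5→8]: (42.6+12.2)/2 × 3 = 82.2
  [8→9]: (12.2+8.1)/2 × 1 = 10.15
  [9→9.5]: (8.1+6.5)/2 × 0.5 = 3.65
  [9.5→13.5]: (6.5+1.2)/2 × 4 = 15.4
  Sum = 863.85 ng/mL·h
Extrapolated tail: C_last / k_e = 1.2 / 0.416 = 2.885
AUC_0→∞ = 863.85 + 2.885 = 866.735 ng/mL·h

AUC = 867 ng/mL·h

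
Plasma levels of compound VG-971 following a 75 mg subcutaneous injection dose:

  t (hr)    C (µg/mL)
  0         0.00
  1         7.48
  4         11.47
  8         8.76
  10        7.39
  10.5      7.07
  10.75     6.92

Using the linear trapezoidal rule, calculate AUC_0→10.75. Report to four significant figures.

Trapezoidal AUC_0→10.75:
  [0→1]: (0.00+7.48)/2 × 1 = 3.74
  [1→4]: (7.48+11.47)/2 × 3 = 28.425
  [4→8]: (11.47+8.76)/2 × 4 = 40.46
  [8→10]: (8.76+7.39)/2 × 2 = 16.15
  [10→10.5]: (7.39+7.07)/2 × 0.5 = 3.615
  [10.5→10.75]: (7.07+6.92)/2 × 0.25 = 1.74875
  Sum = 94.13875 µg/mL·hr

AUC = 94.14 µg/mL·hr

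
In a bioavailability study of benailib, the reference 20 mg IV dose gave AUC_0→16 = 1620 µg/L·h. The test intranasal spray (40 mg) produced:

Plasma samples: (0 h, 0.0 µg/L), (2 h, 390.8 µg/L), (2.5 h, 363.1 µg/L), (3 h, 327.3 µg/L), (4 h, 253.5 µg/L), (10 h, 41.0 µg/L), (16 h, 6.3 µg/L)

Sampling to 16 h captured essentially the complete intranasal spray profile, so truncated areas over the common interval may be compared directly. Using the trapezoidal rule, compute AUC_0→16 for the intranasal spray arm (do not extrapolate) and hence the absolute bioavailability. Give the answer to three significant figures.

F = 0.638

Trapezoidal AUC_0→16 (intranasal spray):
  [0→2]: (0.0+390.8)/2 × 2 = 390.8
  [2→2.5]: (390.8+363.1)/2 × 0.5 = 188.475
  [2.5→3]: (363.1+327.3)/2 × 0.5 = 172.6
  [3→4]: (327.3+253.5)/2 × 1 = 290.4
  [4→10]: (253.5+41.0)/2 × 6 = 883.5
  [10→16]: (41.0+6.3)/2 × 6 = 141.9
  Sum = 2067.675 µg/L·h
F = (AUC_ev/D_ev)/(AUC_iv/D_iv) = (2067.675/40)/(1620/20) = 51.691875/81 = 0.6382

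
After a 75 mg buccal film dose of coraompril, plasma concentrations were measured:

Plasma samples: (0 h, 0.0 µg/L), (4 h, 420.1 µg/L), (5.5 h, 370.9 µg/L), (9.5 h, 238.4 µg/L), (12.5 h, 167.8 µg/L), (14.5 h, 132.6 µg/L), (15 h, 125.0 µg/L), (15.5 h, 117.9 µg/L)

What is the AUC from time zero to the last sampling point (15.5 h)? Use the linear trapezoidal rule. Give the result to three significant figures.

Trapezoidal AUC_0→15.5:
  [0→4]: (0.0+420.1)/2 × 4 = 840.2
  [4→5.5]: (420.1+370.9)/2 × 1.5 = 593.25
  [5.5→9.5]: (370.9+238.4)/2 × 4 = 1218.6
  [9.5→12.5]: (238.4+167.8)/2 × 3 = 609.3
  [12.5→14.5]: (167.8+132.6)/2 × 2 = 300.4
  [14.5→15]: (132.6+125.0)/2 × 0.5 = 64.4
  [15→15.5]: (125.0+117.9)/2 × 0.5 = 60.725
  Sum = 3686.875 µg/L·h

AUC = 3690 µg/L·h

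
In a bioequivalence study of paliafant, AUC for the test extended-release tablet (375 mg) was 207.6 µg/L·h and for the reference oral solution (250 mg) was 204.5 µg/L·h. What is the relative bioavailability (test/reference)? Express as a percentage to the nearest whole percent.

F_rel = (AUC_test/D_test) / (AUC_ref/D_ref)
      = (207.6/375) / (204.5/250)
      = 0.5536 / 0.818 = 0.6768 = 67.68%

F_rel = 68%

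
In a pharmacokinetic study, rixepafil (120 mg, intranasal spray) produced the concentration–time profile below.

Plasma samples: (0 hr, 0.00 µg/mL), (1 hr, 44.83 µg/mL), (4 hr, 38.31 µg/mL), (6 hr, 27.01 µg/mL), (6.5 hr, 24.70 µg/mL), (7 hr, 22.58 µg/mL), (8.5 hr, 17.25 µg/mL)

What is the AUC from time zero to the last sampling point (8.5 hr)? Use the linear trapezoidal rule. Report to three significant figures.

AUC = 267 µg/mL·hr

Trapezoidal AUC_0→8.5:
  [0→1]: (0.00+44.83)/2 × 1 = 22.415
  [1→4]: (44.83+38.31)/2 × 3 = 124.71
  [4→6]: (38.31+27.01)/2 × 2 = 65.32
  [6→6.5]: (27.01+24.70)/2 × 0.5 = 12.9275
  [6.5→7]: (24.70+22.58)/2 × 0.5 = 11.82
  [7→8.5]: (22.58+17.25)/2 × 1.5 = 29.8725
  Sum = 267.065 µg/mL·hr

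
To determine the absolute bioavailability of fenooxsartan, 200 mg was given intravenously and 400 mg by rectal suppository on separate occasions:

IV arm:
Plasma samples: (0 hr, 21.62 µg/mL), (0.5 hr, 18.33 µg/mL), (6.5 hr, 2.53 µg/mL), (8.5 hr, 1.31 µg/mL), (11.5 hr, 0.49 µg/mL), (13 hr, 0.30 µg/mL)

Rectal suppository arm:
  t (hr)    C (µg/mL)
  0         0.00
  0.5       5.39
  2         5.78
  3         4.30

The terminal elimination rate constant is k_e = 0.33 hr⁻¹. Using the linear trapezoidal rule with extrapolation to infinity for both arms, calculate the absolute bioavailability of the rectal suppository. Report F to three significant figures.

Trapezoidal AUC_0→13 (IV):
  [0→0.5]: (21.62+18.33)/2 × 0.5 = 9.9875
  [0.5→6.5]: (18.33+2.53)/2 × 6 = 62.58
  [6.5→8.5]: (2.53+1.31)/2 × 2 = 3.84
  [8.5→11.5]: (1.31+0.49)/2 × 3 = 2.7
  [11.5→13]: (0.49+0.30)/2 × 1.5 = 0.5925
  Sum = 79.7 µg/mL·hr
IV tail: 0.30/0.33 = 0.909; AUC_iv,0→∞ = 79.7 + 0.909 = 80.609 µg/mL·hr
Trapezoidal AUC_0→3 (rectal suppository):
  [0→0.5]: (0.00+5.39)/2 × 0.5 = 1.3475
  [0.5→2]: (5.39+5.78)/2 × 1.5 = 8.3775
  [2→3]: (5.78+4.30)/2 × 1 = 5.04
  Sum = 14.765 µg/mL·hr
rectal suppository tail: 4.30/0.33 = 13.030; AUC_ev,0→∞ = 14.765 + 13.030 = 27.795 µg/mL·hr
F = (AUC_ev/D_ev)/(AUC_iv/D_iv) = (27.795/400)/(80.609/200) = 0.0694875/0.403045 = 0.1724

F = 0.172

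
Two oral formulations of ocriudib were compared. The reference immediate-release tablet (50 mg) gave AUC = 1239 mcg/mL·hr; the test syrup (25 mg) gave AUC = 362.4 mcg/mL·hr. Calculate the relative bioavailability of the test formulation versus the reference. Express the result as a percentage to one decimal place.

F_rel = (AUC_test/D_test) / (AUC_ref/D_ref)
      = (362.4/25) / (1239/50)
      = 14.496 / 24.78 = 0.5850 = 58.50%

F_rel = 58.5%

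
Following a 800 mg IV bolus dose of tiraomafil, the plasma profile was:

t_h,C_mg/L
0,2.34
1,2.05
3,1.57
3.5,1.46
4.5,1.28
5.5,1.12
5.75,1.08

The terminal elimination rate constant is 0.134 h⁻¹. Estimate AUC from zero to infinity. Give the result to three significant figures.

AUC = 17.5 mg/L·h

Trapezoidal AUC_0→5.75:
  [0→1]: (2.34+2.05)/2 × 1 = 2.195
  [1→3]: (2.05+1.57)/2 × 2 = 3.62
  [3→3.5]: (1.57+1.46)/2 × 0.5 = 0.7575
  [3.5→4.5]: (1.46+1.28)/2 × 1 = 1.37
  [4.5→5.5]: (1.28+1.12)/2 × 1 = 1.2
  [5.5→5.75]: (1.12+1.08)/2 × 0.25 = 0.275
  Sum = 9.4175 mg/L·h
Extrapolated tail: C_last / k_e = 1.08 / 0.134 = 8.060
AUC_0→∞ = 9.4175 + 8.060 = 17.4775 mg/L·h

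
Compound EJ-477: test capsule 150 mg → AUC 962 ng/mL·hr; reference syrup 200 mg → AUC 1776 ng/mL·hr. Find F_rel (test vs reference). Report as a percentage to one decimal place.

F_rel = 72.2%

F_rel = (AUC_test/D_test) / (AUC_ref/D_ref)
      = (962/150) / (1776/200)
      = 6.41333 / 8.88 = 0.7222 = 72.22%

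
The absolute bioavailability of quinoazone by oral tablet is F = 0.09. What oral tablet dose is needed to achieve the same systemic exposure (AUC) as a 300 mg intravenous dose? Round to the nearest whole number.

For equal systemic exposure: F × D_ev = D_iv
D_ev = D_iv / F = 300 / 0.09 = 3333.33 mg

D_oral = 3333 mg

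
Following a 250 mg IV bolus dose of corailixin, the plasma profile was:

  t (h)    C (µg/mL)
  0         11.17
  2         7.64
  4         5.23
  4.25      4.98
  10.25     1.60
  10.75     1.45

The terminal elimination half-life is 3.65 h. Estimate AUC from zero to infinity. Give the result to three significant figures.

AUC = 61.1 µg/mL·h

Trapezoidal AUC_0→10.75:
  [0→2]: (11.17+7.64)/2 × 2 = 18.81
  [2→4]: (7.64+5.23)/2 × 2 = 12.87
  [4→4.25]: (5.23+4.98)/2 × 0.25 = 1.27625
  [4.25→10.25]: (4.98+1.60)/2 × 6 = 19.74
  [10.25→10.75]: (1.60+1.45)/2 × 0.5 = 0.7625
  Sum = 53.45875 µg/mL·h
k_e = ln2 / t½ = 0.693147 / 3.65 = 0.1899 h^-1
Extrapolated tail: C_last / k_e = 1.45 / 0.1899 = 7.636
AUC_0→∞ = 53.45875 + 7.636 = 61.09475 µg/mL·h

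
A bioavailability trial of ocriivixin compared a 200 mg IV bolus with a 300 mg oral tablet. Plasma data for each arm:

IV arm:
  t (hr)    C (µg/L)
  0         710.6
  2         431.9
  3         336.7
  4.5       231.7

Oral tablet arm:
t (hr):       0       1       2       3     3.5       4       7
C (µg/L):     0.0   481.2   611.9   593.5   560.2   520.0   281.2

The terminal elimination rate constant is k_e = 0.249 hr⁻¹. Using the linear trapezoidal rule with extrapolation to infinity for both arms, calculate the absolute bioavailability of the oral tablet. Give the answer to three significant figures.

Trapezoidal AUC_0→4.5 (IV):
  [0→2]: (710.6+431.9)/2 × 2 = 1142.5
  [2→3]: (431.9+336.7)/2 × 1 = 384.3
  [3→4.5]: (336.7+231.7)/2 × 1.5 = 426.3
  Sum = 1953.1 µg/L·hr
IV tail: 231.7/0.249 = 930.522; AUC_iv,0→∞ = 1953.1 + 930.522 = 2883.622 µg/L·hr
Trapezoidal AUC_0→7 (oral tablet):
  [0→1]: (0.0+481.2)/2 × 1 = 240.6
  [1→2]: (481.2+611.9)/2 × 1 = 546.55
  [2→3]: (611.9+593.5)/2 × 1 = 602.7
  [3→3.5]: (593.5+560.2)/2 × 0.5 = 288.425
  [3.5→4]: (560.2+520.0)/2 × 0.5 = 270.05
  [4→7]: (520.0+281.2)/2 × 3 = 1201.8
  Sum = 3150.125 µg/L·hr
oral tablet tail: 281.2/0.249 = 1129.317; AUC_ev,0→∞ = 3150.125 + 1129.317 = 4279.442 µg/L·hr
F = (AUC_ev/D_ev)/(AUC_iv/D_iv) = (4279.442/300)/(2883.622/200) = 14.2648/14.41811 = 0.9894

F = 0.989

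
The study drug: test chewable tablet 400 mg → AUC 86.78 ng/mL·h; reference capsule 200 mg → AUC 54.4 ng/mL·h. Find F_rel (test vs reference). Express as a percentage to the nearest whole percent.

F_rel = 80%

F_rel = (AUC_test/D_test) / (AUC_ref/D_ref)
      = (86.78/400) / (54.4/200)
      = 0.21695 / 0.272 = 0.7976 = 79.76%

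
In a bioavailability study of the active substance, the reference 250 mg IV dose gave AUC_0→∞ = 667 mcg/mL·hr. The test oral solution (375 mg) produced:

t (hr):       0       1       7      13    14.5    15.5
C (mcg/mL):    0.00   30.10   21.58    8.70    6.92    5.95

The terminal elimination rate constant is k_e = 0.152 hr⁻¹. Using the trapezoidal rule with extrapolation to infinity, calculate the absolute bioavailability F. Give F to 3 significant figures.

Trapezoidal AUC_0→15.5 (oral solution):
  [0→1]: (0.00+30.10)/2 × 1 = 15.05
  [1→7]: (30.10+21.58)/2 × 6 = 155.04
  [7→13]: (21.58+8.70)/2 × 6 = 90.84
  [13→14.5]: (8.70+6.92)/2 × 1.5 = 11.715
  [14.5→15.5]: (6.92+5.95)/2 × 1 = 6.435
  Sum = 279.08 mcg/mL·hr
Tail: C_last/k_e = 5.95/0.152 = 39.145
AUC_0→∞ (oral solution) = 279.08 + 39.145 = 318.225 mcg/mL·hr
F = (AUC_ev/D_ev)/(AUC_iv/D_iv) = (318.225/375)/(667/250) = 0.8486/2.668 = 0.3181

F = 0.318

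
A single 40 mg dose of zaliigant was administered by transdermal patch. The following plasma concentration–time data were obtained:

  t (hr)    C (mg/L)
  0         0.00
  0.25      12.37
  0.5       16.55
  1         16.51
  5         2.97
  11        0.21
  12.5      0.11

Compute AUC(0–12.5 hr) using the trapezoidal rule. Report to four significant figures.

AUC = 62.17 mg/L·hr

Trapezoidal AUC_0→12.5:
  [0→0.25]: (0.00+12.37)/2 × 0.25 = 1.54625
  [0.25→0.5]: (12.37+16.55)/2 × 0.25 = 3.615
  [0.5→1]: (16.55+16.51)/2 × 0.5 = 8.265
  [1→5]: (16.51+2.97)/2 × 4 = 38.96
  [5→11]: (2.97+0.21)/2 × 6 = 9.54
  [11→12.5]: (0.21+0.11)/2 × 1.5 = 0.24
  Sum = 62.16625 mg/L·hr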